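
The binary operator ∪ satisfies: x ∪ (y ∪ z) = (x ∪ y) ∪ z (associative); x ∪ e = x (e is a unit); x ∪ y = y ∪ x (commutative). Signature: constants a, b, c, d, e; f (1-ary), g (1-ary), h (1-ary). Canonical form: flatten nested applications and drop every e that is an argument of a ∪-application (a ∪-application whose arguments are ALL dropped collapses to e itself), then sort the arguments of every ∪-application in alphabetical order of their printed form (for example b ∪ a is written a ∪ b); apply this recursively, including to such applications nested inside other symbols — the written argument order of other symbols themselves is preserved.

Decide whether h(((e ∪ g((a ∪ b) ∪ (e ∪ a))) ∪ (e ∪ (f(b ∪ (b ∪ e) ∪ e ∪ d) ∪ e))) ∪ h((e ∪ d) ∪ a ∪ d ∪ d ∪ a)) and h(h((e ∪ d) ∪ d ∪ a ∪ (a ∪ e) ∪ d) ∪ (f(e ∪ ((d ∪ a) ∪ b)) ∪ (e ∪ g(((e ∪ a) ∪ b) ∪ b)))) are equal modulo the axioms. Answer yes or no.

Left:  h(((e ∪ g((a ∪ b) ∪ (e ∪ a))) ∪ (e ∪ (f(b ∪ (b ∪ e) ∪ e ∪ d) ∪ e))) ∪ h((e ∪ d) ∪ a ∪ d ∪ d ∪ a))
  Focus inside:  ((e ∪ g((a ∪ b) ∪ (e ∪ a))) ∪ (e ∪ (f(b ∪ (b ∪ e) ∪ e ∪ d) ∪ e))) ∪ h((e ∪ d) ∪ a ∪ d ∪ d ∪ a)
  Flatten:  e ∪ g((a ∪ b) ∪ (e ∪ a)) ∪ e ∪ f(b ∪ (b ∪ e) ∪ e ∪ d) ∪ e ∪ h((e ∪ d) ∪ a ∪ d ∪ d ∪ a)
  Canonicalize subterm:  g((a ∪ b) ∪ (e ∪ a))  →  g(a ∪ a ∪ b)
  Inside:  f(b ∪ (b ∪ e) ∪ e ∪ d)  →  f(b ∪ b ∪ d)
  Inside:  h((e ∪ d) ∪ a ∪ d ∪ d ∪ a)  →  h(a ∪ a ∪ d ∪ d ∪ d)
  Units out:  drop e (×3)
  Sort arguments:  f(b ∪ b ∪ d) ∪ g(a ∪ a ∪ b) ∪ h(a ∪ a ∪ d ∪ d ∪ d)
  Reassemble:  h(f(b ∪ b ∪ d) ∪ g(a ∪ a ∪ b) ∪ h(a ∪ a ∪ d ∪ d ∪ d))
Right:  h(h((e ∪ d) ∪ d ∪ a ∪ (a ∪ e) ∪ d) ∪ (f(e ∪ ((d ∪ a) ∪ b)) ∪ (e ∪ g(((e ∪ a) ∪ b) ∪ b))))
  Focus inside:  h((e ∪ d) ∪ d ∪ a ∪ (a ∪ e) ∪ d) ∪ (f(e ∪ ((d ∪ a) ∪ b)) ∪ (e ∪ g(((e ∪ a) ∪ b) ∪ b)))
  Un-nest:  h((e ∪ d) ∪ d ∪ a ∪ (a ∪ e) ∪ d) ∪ f(e ∪ ((d ∪ a) ∪ b)) ∪ e ∪ g(((e ∪ a) ∪ b) ∪ b)
  Simplify inside:  h((e ∪ d) ∪ d ∪ a ∪ (a ∪ e) ∪ d)  →  h(a ∪ a ∪ d ∪ d ∪ d)
  Simplify inside:  f(e ∪ ((d ∪ a) ∪ b))  →  f(a ∪ b ∪ d)
  Simplify inside:  g(((e ∪ a) ∪ b) ∪ b)  →  g(a ∪ b ∪ b)
  Units out:  drop e
  Sort arguments:  f(a ∪ b ∪ d) ∪ g(a ∪ b ∪ b) ∪ h(a ∪ a ∪ d ∪ d ∪ d)
  Rebuild:  h(f(a ∪ b ∪ d) ∪ g(a ∪ b ∪ b) ∪ h(a ∪ a ∪ d ∪ d ∪ d))

Answer: no — h(f(b ∪ b ∪ d) ∪ g(a ∪ a ∪ b) ∪ h(a ∪ a ∪ d ∪ d ∪ d)) vs h(f(a ∪ b ∪ d) ∪ g(a ∪ b ∪ b) ∪ h(a ∪ a ∪ d ∪ d ∪ d))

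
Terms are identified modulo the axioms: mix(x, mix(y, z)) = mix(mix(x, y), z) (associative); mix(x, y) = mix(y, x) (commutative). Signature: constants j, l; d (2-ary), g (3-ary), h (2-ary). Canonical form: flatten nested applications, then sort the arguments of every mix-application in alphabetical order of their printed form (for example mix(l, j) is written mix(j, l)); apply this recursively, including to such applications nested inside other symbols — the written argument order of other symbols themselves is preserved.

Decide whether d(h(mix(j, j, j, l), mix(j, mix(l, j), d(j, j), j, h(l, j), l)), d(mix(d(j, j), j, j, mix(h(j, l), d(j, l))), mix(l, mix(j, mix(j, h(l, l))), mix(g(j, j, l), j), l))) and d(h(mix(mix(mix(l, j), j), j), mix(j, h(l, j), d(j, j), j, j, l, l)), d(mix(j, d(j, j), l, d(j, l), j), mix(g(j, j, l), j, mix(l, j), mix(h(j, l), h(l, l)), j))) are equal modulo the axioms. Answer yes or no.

Left:  d(h(mix(j, j, j, l), mix(j, mix(l, j), d(j, j), j, h(l, j), l)), d(mix(d(j, j), j, j, mix(h(j, l), d(j, l))), mix(l, mix(j, mix(j, h(l, l))), mix(g(j, j, l), j), l)))
  Descend into:  mix(l, mix(j, mix(j, h(l, l))), mix(g(j, j, l), j), l)
  Merge nested applications:  mix(l, j, j, h(l, l), g(j, j, l), j, l)
  Sort:  mix(g(j, j, l), h(l, l), j, j, j, l, l)
  Put back:  d(h(mix(j, j, j, l), mix(d(j, j), h(l, j), j, j, j, l, l)), d(mix(d(j, j), d(j, l), h(j, l), j, j), mix(g(j, j, l), h(l, l), j, j, j, l, l)))
Right:  d(h(mix(mix(mix(l, j), j), j), mix(j, h(l, j), d(j, j), j, j, l, l)), d(mix(j, d(j, j), l, d(j, l), j), mix(g(j, j, l), j, mix(l, j), mix(h(j, l), h(l, l)), j)))
  Focus inside:  mix(g(j, j, l), j, mix(l, j), mix(h(j, l), h(l, l)), j)
  Merge nested applications:  mix(g(j, j, l), j, l, j, h(j, l), h(l, l), j)
  Sort arguments:  mix(g(j, j, l), h(j, l), h(l, l), j, j, j, l)
  Put back:  d(h(mix(j, j, j, l), mix(d(j, j), h(l, j), j, j, j, l, l)), d(mix(d(j, j), d(j, l), j, j, l), mix(g(j, j, l), h(j, l), h(l, l), j, j, j, l)))

Answer: no — d(h(mix(j, j, j, l), mix(d(j, j), h(l, j), j, j, j, l, l)), d(mix(d(j, j), d(j, l), h(j, l), j, j), mix(g(j, j, l), h(l, l), j, j, j, l, l))) vs d(h(mix(j, j, j, l), mix(d(j, j), h(l, j), j, j, j, l, l)), d(mix(d(j, j), d(j, l), j, j, l), mix(g(j, j, l), h(j, l), h(l, l), j, j, j, l)))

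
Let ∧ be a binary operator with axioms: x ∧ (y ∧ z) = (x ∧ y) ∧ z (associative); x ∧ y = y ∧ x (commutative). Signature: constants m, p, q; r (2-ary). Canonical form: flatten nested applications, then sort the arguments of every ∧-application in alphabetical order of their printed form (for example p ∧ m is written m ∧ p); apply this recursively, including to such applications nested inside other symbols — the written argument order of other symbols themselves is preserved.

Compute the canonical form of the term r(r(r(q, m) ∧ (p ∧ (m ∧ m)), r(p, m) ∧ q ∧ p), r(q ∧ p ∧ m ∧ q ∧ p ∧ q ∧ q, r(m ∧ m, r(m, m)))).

Answer: r(r(m ∧ m ∧ p ∧ r(q, m), p ∧ q ∧ r(p, m)), r(m ∧ p ∧ p ∧ q ∧ q ∧ q ∧ q, r(m ∧ m, r(m, m))))

Derivation:
Focus inside:  r(q, m) ∧ (p ∧ (m ∧ m))
Flatten:  r(q, m) ∧ p ∧ m ∧ m
Sort arguments:  m ∧ m ∧ p ∧ r(q, m)
Rebuild:  r(r(m ∧ m ∧ p ∧ r(q, m), p ∧ q ∧ r(p, m)), r(m ∧ p ∧ p ∧ q ∧ q ∧ q ∧ q, r(m ∧ m, r(m, m))))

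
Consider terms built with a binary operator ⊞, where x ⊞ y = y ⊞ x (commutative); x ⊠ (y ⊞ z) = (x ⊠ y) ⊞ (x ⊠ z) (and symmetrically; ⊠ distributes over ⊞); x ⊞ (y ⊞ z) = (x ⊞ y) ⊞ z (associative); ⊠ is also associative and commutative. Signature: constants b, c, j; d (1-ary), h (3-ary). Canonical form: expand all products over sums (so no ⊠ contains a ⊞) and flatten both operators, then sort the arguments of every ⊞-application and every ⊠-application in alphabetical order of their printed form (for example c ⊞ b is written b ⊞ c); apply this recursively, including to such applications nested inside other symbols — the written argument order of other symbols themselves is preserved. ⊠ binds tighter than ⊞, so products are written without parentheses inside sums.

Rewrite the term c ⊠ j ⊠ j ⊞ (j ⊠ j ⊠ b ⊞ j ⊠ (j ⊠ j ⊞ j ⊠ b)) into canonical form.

Answer: b ⊠ j ⊠ j ⊞ b ⊠ j ⊠ j ⊞ c ⊠ j ⊠ j ⊞ j ⊠ j ⊠ j

Derivation:
Distribute:  c ⊠ j ⊠ j ⊞ b ⊠ j ⊠ j ⊞ j ⊠ j ⊠ j ⊞ b ⊠ j ⊠ j
Order the arguments:  b ⊠ j ⊠ j ⊞ b ⊠ j ⊠ j ⊞ c ⊠ j ⊠ j ⊞ j ⊠ j ⊠ j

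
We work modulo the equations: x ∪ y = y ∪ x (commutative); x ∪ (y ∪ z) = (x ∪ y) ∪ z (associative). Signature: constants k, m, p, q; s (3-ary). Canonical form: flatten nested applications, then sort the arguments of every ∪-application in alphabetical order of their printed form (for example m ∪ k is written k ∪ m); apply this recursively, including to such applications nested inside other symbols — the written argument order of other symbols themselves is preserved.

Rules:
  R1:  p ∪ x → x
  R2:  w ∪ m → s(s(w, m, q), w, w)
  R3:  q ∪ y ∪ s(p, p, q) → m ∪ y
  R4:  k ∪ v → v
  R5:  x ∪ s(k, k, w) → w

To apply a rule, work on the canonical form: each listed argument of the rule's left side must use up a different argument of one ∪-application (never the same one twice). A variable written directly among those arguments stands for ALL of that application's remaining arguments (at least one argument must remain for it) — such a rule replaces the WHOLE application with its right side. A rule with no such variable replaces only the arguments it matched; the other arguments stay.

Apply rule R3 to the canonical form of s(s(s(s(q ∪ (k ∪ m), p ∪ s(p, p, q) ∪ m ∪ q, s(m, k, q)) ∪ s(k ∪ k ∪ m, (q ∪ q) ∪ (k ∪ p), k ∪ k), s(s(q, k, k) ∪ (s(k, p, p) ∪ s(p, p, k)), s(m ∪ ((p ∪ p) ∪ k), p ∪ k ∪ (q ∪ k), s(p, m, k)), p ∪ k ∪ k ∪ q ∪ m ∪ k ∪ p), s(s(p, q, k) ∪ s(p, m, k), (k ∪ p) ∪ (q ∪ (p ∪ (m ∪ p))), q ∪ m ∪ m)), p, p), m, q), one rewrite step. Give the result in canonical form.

Answer: s(s(s(s(k ∪ k ∪ m, k ∪ p ∪ q ∪ q, k ∪ k) ∪ s(k ∪ m ∪ q, m ∪ m ∪ p, s(m, k, q)), s(s(k, p, p) ∪ s(p, p, k) ∪ s(q, k, k), s(k ∪ m ∪ p ∪ p, k ∪ k ∪ p ∪ q, s(p, m, k)), k ∪ k ∪ k ∪ m ∪ p ∪ p ∪ q), s(s(p, m, k) ∪ s(p, q, k), k ∪ m ∪ p ∪ p ∪ p ∪ q, m ∪ m ∪ q)), p, p), m, q)

Derivation:
Canonical form:  s(s(s(s(k ∪ k ∪ m, k ∪ p ∪ q ∪ q, k ∪ k) ∪ s(k ∪ m ∪ q, m ∪ p ∪ q ∪ s(p, p, q), s(m, k, q)), s(s(k, p, p) ∪ s(p, p, k) ∪ s(q, k, k), s(k ∪ m ∪ p ∪ p, k ∪ k ∪ p ∪ q, s(p, m, k)), k ∪ k ∪ k ∪ m ∪ p ∪ p ∪ q), s(s(p, m, k) ∪ s(p, q, k), k ∪ m ∪ p ∪ p ∪ p ∪ q, m ∪ m ∪ q)), p, p), m, q)
Apply R3:  consuming q, s(p, p, q);  y := m ∪ p
The extension variable absorbs all remaining arguments, so the whole application is rewritten.
Giving:  s(s(s(s(k ∪ k ∪ m, k ∪ p ∪ q ∪ q, k ∪ k) ∪ s(k ∪ m ∪ q, m ∪ m ∪ p, s(m, k, q)), s(s(k, p, p) ∪ s(p, p, k) ∪ s(q, k, k), s(k ∪ m ∪ p ∪ p, k ∪ k ∪ p ∪ q, s(p, m, k)), k ∪ k ∪ k ∪ m ∪ p ∪ p ∪ q), s(s(p, m, k) ∪ s(p, q, k), k ∪ m ∪ p ∪ p ∪ p ∪ q, m ∪ m ∪ q)), p, p), m, q)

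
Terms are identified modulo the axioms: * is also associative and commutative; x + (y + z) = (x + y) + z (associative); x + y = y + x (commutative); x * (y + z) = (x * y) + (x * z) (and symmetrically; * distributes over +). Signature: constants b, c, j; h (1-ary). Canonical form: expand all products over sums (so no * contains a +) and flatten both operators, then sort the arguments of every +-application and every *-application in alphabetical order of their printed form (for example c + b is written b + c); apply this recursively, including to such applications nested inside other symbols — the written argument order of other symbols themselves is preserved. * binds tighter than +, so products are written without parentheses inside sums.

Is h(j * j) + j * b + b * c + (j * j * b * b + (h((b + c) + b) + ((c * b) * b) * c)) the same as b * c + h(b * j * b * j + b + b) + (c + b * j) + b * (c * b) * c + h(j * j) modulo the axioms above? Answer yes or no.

Left:  h(j * j) + j * b + b * c + (j * j * b * b + (h((b + c) + b) + ((c * b) * b) * c))
  Merge nested applications:  h(j * j) + b * j + b * c + b * b * j * j + h(b + b + c) + b * b * c * c
  Sort:  b * b * c * c + b * b * j * j + b * c + b * j + h(b + b + c) + h(j * j)
Right:  b * c + h(b * j * b * j + b + b) + (c + b * j) + b * (c * b) * c + h(j * j)
  Flatten:  b * c + h(b + b + b * b * j * j) + c + b * j + b * b * c * c + h(j * j)
  Sort:  b * b * c * c + b * c + b * j + c + h(b + b + b * b * j * j) + h(j * j)

Answer: no — b * b * c * c + b * b * j * j + b * c + b * j + h(b + b + c) + h(j * j) vs b * b * c * c + b * c + b * j + c + h(b + b + b * b * j * j) + h(j * j)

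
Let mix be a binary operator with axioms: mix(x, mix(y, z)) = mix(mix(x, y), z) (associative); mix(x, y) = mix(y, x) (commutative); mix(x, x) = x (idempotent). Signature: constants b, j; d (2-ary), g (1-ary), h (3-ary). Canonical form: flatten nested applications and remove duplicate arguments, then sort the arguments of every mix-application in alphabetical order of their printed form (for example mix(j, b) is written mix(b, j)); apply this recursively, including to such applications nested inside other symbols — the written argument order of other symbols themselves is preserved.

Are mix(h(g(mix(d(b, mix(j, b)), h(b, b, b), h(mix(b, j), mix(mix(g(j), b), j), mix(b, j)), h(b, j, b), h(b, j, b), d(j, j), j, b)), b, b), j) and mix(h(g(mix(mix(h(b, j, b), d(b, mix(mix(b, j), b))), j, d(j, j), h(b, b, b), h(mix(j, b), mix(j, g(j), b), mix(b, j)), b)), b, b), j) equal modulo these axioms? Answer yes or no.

Answer: yes — both canonical forms are mix(h(g(mix(b, d(b, mix(b, j)), d(j, j), h(b, b, b), h(b, j, b), h(mix(b, j), mix(b, g(j), j), mix(b, j)), j)), b, b), j)

Derivation:
Left:  mix(h(g(mix(d(b, mix(j, b)), h(b, b, b), h(mix(b, j), mix(mix(g(j), b), j), mix(b, j)), h(b, j, b), h(b, j, b), d(j, j), j, b)), b, b), j)
  Simplify inside:  h(g(mix(d(b, mix(j, b)), h(b, b, b), h(mix(b, j), mix(mix(g(j), b), j), mix(b, j)), h(b, j, b), h(b, j, b), d(j, j), j, b)), b, b)  →  h(g(mix(b, d(b, mix(b, j)), d(j, j), h(b, b, b), h(b, j, b), h(mix(b, j), mix(b, g(j), j), mix(b, j)), j)), b, b)
  Order the arguments:  mix(h(g(mix(b, d(b, mix(b, j)), d(j, j), h(b, b, b), h(b, j, b), h(mix(b, j), mix(b, g(j), j), mix(b, j)), j)), b, b), j)
Right:  mix(h(g(mix(mix(h(b, j, b), d(b, mix(mix(b, j), b))), j, d(j, j), h(b, b, b), h(mix(j, b), mix(j, g(j), b), mix(b, j)), b)), b, b), j)
  Canonicalize subterm:  h(g(mix(mix(h(b, j, b), d(b, mix(mix(b, j), b))), j, d(j, j), h(b, b, b), h(mix(j, b), mix(j, g(j), b), mix(b, j)), b)), b, b)  →  h(g(mix(b, d(b, mix(b, j)), d(j, j), h(b, b, b), h(b, j, b), h(mix(b, j), mix(b, g(j), j), mix(b, j)), j)), b, b)
  Sort:  mix(h(g(mix(b, d(b, mix(b, j)), d(j, j), h(b, b, b), h(b, j, b), h(mix(b, j), mix(b, g(j), j), mix(b, j)), j)), b, b), j)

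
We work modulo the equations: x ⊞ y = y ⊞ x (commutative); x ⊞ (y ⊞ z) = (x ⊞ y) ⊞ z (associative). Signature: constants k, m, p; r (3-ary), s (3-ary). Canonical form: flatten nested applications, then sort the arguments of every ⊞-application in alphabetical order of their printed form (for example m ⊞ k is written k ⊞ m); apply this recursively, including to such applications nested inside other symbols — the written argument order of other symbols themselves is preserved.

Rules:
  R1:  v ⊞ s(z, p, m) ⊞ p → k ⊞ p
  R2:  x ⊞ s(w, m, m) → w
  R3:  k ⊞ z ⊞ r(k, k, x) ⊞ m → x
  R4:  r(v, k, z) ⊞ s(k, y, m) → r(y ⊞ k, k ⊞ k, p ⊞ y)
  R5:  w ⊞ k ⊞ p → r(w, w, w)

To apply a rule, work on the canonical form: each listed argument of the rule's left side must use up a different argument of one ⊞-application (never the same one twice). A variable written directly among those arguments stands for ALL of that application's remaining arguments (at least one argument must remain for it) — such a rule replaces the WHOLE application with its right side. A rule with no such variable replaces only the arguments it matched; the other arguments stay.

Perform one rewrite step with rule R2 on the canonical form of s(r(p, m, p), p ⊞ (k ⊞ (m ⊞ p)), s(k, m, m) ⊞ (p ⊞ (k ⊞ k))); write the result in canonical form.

Answer: s(r(p, m, p), k ⊞ m ⊞ p ⊞ p, k)

Derivation:
Canonical form:  s(r(p, m, p), k ⊞ m ⊞ p ⊞ p, k ⊞ k ⊞ p ⊞ s(k, m, m))
R2 matches:  uses s(k, m, m);  w := k, x := k ⊞ k ⊞ p
The extension variable absorbs all remaining arguments, so the whole application is rewritten.
Giving:  s(r(p, m, p), k ⊞ m ⊞ p ⊞ p, k)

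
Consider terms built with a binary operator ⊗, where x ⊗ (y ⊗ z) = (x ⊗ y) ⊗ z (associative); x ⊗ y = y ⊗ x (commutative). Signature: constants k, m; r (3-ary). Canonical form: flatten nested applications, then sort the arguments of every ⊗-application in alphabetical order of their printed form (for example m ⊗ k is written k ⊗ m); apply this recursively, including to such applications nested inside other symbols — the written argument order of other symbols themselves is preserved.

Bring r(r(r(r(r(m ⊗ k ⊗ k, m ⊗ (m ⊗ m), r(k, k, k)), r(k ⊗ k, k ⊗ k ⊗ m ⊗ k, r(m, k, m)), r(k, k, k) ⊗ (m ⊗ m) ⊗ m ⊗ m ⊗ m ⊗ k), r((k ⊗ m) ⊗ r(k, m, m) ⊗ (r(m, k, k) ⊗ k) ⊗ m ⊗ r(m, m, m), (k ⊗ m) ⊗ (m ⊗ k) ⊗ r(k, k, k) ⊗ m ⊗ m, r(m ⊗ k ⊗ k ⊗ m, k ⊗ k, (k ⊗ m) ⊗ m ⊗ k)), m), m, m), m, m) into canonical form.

Answer: r(r(r(r(r(k ⊗ k ⊗ m, m ⊗ m ⊗ m, r(k, k, k)), r(k ⊗ k, k ⊗ k ⊗ k ⊗ m, r(m, k, m)), k ⊗ m ⊗ m ⊗ m ⊗ m ⊗ m ⊗ r(k, k, k)), r(k ⊗ k ⊗ m ⊗ m ⊗ r(k, m, m) ⊗ r(m, k, k) ⊗ r(m, m, m), k ⊗ k ⊗ m ⊗ m ⊗ m ⊗ m ⊗ r(k, k, k), r(k ⊗ k ⊗ m ⊗ m, k ⊗ k, k ⊗ k ⊗ m ⊗ m)), m), m, m), m, m)

Derivation:
Work inside:  (k ⊗ m) ⊗ r(k, m, m) ⊗ (r(m, k, k) ⊗ k) ⊗ m ⊗ r(m, m, m)
Merge nested applications:  k ⊗ m ⊗ r(k, m, m) ⊗ r(m, k, k) ⊗ k ⊗ m ⊗ r(m, m, m)
Sort arguments:  k ⊗ k ⊗ m ⊗ m ⊗ r(k, m, m) ⊗ r(m, k, k) ⊗ r(m, m, m)
Reassemble:  r(r(r(r(r(k ⊗ k ⊗ m, m ⊗ m ⊗ m, r(k, k, k)), r(k ⊗ k, k ⊗ k ⊗ k ⊗ m, r(m, k, m)), k ⊗ m ⊗ m ⊗ m ⊗ m ⊗ m ⊗ r(k, k, k)), r(k ⊗ k ⊗ m ⊗ m ⊗ r(k, m, m) ⊗ r(m, k, k) ⊗ r(m, m, m), k ⊗ k ⊗ m ⊗ m ⊗ m ⊗ m ⊗ r(k, k, k), r(k ⊗ k ⊗ m ⊗ m, k ⊗ k, k ⊗ k ⊗ m ⊗ m)), m), m, m), m, m)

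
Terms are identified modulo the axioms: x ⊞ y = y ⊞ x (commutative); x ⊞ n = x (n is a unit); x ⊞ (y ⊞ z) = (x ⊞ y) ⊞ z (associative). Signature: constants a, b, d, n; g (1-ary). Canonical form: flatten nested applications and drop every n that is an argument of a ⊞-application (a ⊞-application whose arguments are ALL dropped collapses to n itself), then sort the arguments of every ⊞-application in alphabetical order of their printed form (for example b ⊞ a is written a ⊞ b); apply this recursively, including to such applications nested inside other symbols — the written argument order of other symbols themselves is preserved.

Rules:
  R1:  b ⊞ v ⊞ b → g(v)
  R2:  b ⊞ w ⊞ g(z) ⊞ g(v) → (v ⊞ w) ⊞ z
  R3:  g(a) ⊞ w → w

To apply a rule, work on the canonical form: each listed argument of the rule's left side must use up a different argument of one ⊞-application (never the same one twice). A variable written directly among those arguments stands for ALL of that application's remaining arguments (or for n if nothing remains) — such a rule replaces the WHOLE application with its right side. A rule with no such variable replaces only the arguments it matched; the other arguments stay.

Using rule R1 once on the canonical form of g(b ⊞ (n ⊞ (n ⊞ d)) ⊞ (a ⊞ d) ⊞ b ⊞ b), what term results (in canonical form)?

Canonical form:  g(a ⊞ b ⊞ b ⊞ b ⊞ d ⊞ d)
Match R1:  consume b, b;  v := a ⊞ b ⊞ d ⊞ d
The extension variable absorbs all remaining arguments, so the whole application is rewritten.
Giving:  g(g(a ⊞ b ⊞ d ⊞ d))

Answer: g(g(a ⊞ b ⊞ d ⊞ d))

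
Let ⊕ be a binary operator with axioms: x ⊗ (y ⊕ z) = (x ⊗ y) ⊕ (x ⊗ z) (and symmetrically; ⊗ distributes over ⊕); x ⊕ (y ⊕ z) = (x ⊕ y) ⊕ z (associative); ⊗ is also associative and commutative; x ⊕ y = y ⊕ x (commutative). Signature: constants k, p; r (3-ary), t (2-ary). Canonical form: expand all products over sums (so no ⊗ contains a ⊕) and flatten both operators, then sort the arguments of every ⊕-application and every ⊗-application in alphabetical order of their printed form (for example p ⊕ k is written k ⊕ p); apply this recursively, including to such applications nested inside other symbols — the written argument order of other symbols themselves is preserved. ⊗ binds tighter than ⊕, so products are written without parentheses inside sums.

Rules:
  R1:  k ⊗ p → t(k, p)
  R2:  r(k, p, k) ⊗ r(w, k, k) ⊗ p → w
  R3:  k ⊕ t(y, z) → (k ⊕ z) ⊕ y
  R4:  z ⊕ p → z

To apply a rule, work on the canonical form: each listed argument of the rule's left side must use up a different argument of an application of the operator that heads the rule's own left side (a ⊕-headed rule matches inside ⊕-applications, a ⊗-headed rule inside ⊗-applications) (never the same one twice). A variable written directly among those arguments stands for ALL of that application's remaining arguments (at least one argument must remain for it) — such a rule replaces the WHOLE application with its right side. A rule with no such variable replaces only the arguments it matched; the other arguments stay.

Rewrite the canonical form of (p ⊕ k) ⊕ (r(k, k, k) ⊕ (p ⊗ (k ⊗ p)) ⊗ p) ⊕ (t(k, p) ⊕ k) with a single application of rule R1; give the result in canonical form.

Canonical form:  k ⊕ k ⊕ k ⊗ p ⊗ p ⊗ p ⊕ p ⊕ r(k, k, k) ⊕ t(k, p)
Apply R1:  consuming k, p
New term:  k ⊕ k ⊕ p ⊕ p ⊗ p ⊗ t(k, p) ⊕ r(k, k, k) ⊕ t(k, p)

Answer: k ⊕ k ⊕ p ⊕ p ⊗ p ⊗ t(k, p) ⊕ r(k, k, k) ⊕ t(k, p)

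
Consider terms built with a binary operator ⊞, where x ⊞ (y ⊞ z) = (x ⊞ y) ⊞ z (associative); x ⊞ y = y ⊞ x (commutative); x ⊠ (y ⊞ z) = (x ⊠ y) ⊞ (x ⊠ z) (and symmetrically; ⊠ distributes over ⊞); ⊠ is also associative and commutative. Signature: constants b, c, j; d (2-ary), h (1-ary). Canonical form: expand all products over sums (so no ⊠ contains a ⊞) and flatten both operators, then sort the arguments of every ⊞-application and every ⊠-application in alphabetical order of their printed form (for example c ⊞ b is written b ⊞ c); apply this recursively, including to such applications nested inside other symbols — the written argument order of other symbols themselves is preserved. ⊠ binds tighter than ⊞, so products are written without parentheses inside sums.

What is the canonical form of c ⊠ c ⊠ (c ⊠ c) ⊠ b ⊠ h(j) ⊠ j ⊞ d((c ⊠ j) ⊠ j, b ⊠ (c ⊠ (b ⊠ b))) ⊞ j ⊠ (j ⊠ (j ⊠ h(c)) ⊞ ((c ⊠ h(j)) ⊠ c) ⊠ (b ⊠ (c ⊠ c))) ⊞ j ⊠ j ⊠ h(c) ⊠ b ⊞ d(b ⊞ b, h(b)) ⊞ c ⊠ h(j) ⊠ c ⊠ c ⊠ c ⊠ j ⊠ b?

Expand products over sums:  b ⊠ c ⊠ c ⊠ c ⊠ c ⊠ h(j) ⊠ j ⊞ d(c ⊠ j ⊠ j, b ⊠ b ⊠ b ⊠ c) ⊞ h(c) ⊠ j ⊠ j ⊠ j ⊞ b ⊠ c ⊠ c ⊠ c ⊠ c ⊠ h(j) ⊠ j ⊞ b ⊠ h(c) ⊠ j ⊠ j ⊞ d(b ⊞ b, h(b)) ⊞ b ⊠ c ⊠ c ⊠ c ⊠ c ⊠ h(j) ⊠ j
Order the arguments:  b ⊠ c ⊠ c ⊠ c ⊠ c ⊠ h(j) ⊠ j ⊞ b ⊠ c ⊠ c ⊠ c ⊠ c ⊠ h(j) ⊠ j ⊞ b ⊠ c ⊠ c ⊠ c ⊠ c ⊠ h(j) ⊠ j ⊞ b ⊠ h(c) ⊠ j ⊠ j ⊞ d(b ⊞ b, h(b)) ⊞ d(c ⊠ j ⊠ j, b ⊠ b ⊠ b ⊠ c) ⊞ h(c) ⊠ j ⊠ j ⊠ j

Answer: b ⊠ c ⊠ c ⊠ c ⊠ c ⊠ h(j) ⊠ j ⊞ b ⊠ c ⊠ c ⊠ c ⊠ c ⊠ h(j) ⊠ j ⊞ b ⊠ c ⊠ c ⊠ c ⊠ c ⊠ h(j) ⊠ j ⊞ b ⊠ h(c) ⊠ j ⊠ j ⊞ d(b ⊞ b, h(b)) ⊞ d(c ⊠ j ⊠ j, b ⊠ b ⊠ b ⊠ c) ⊞ h(c) ⊠ j ⊠ j ⊠ j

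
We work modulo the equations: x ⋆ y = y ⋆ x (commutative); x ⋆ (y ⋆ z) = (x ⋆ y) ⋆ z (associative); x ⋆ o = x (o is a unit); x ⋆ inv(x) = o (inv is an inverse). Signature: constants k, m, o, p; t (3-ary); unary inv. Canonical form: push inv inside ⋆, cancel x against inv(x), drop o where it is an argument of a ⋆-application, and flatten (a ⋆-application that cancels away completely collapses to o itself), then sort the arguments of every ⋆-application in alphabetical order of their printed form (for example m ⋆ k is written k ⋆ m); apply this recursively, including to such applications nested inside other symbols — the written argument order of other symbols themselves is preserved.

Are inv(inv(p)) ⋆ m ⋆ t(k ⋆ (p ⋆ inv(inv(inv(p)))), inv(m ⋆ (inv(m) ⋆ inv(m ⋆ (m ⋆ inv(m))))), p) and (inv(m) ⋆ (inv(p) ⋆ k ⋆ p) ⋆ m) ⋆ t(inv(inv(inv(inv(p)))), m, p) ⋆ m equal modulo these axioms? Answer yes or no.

Left:  inv(inv(p)) ⋆ m ⋆ t(k ⋆ (p ⋆ inv(inv(inv(p)))), inv(m ⋆ (inv(m) ⋆ inv(m ⋆ (m ⋆ inv(m))))), p)
  Push inv inside:  distribute inv over ⋆ and collapse double inv
  Collect terms:  p ⋆ m ⋆ t(k, m, p)
  Order the arguments:  m ⋆ p ⋆ t(k, m, p)
Right:  (inv(m) ⋆ (inv(p) ⋆ k ⋆ p) ⋆ m) ⋆ t(inv(inv(inv(inv(p)))), m, p) ⋆ m
  Push inv inside:  distribute inv over ⋆ and collapse double inv
  Inverses cancel:  p cancels
  Combine occurrences:  m ⋆ k ⋆ t(p, m, p)
  Sort:  k ⋆ m ⋆ t(p, m, p)

Answer: no — m ⋆ p ⋆ t(k, m, p) vs k ⋆ m ⋆ t(p, m, p)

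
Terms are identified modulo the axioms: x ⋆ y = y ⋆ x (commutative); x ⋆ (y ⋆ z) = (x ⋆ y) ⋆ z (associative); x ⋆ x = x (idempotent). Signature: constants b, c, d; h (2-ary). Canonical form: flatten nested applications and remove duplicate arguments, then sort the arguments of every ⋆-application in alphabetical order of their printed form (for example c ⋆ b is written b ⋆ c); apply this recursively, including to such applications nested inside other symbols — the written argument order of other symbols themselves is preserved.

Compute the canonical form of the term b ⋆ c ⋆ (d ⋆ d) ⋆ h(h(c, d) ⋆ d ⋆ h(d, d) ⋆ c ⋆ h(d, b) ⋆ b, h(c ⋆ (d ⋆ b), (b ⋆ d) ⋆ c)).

Un-nest:  b ⋆ c ⋆ d ⋆ d ⋆ h(h(c, d) ⋆ d ⋆ h(d, d) ⋆ c ⋆ h(d, b) ⋆ b, h(c ⋆ (d ⋆ b), (b ⋆ d) ⋆ c))
Inside:  h(h(c, d) ⋆ d ⋆ h(d, d) ⋆ c ⋆ h(d, b) ⋆ b, h(c ⋆ (d ⋆ b), (b ⋆ d) ⋆ c))  →  h(b ⋆ c ⋆ d ⋆ h(c, d) ⋆ h(d, b) ⋆ h(d, d), h(b ⋆ c ⋆ d, b ⋆ c ⋆ d))
Drop duplicates:  drop duplicate d
Sort arguments:  b ⋆ c ⋆ d ⋆ h(b ⋆ c ⋆ d ⋆ h(c, d) ⋆ h(d, b) ⋆ h(d, d), h(b ⋆ c ⋆ d, b ⋆ c ⋆ d))

Answer: b ⋆ c ⋆ d ⋆ h(b ⋆ c ⋆ d ⋆ h(c, d) ⋆ h(d, b) ⋆ h(d, d), h(b ⋆ c ⋆ d, b ⋆ c ⋆ d))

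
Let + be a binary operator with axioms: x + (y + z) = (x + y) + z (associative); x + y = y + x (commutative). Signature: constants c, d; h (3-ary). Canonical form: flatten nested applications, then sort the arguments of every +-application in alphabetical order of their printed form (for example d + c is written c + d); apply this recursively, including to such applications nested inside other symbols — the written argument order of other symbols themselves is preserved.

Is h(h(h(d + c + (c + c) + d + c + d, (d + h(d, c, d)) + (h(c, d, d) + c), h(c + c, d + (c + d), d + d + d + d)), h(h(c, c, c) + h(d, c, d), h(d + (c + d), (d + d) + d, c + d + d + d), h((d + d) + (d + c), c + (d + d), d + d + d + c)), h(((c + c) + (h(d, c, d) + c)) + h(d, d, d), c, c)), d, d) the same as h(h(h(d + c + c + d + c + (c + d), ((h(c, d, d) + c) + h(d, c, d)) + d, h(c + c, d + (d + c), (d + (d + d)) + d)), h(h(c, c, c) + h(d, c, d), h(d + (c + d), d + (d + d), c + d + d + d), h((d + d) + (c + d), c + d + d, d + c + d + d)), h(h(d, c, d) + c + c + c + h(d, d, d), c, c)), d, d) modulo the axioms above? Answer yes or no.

Answer: yes — both canonical forms are h(h(h(c + c + c + c + d + d + d, c + d + h(c, d, d) + h(d, c, d), h(c + c, c + d + d, d + d + d + d)), h(h(c, c, c) + h(d, c, d), h(c + d + d, d + d + d, c + d + d + d), h(c + d + d + d, c + d + d, c + d + d + d)), h(c + c + c + h(d, c, d) + h(d, d, d), c, c)), d, d)

Derivation:
Left:  h(h(h(d + c + (c + c) + d + c + d, (d + h(d, c, d)) + (h(c, d, d) + c), h(c + c, d + (c + d), d + d + d + d)), h(h(c, c, c) + h(d, c, d), h(d + (c + d), (d + d) + d, c + d + d + d), h((d + d) + (d + c), c + (d + d), d + d + d + c)), h(((c + c) + (h(d, c, d) + c)) + h(d, d, d), c, c)), d, d)
  Focus inside:  ((c + c) + (h(d, c, d) + c)) + h(d, d, d)
  Flatten:  c + c + h(d, c, d) + c + h(d, d, d)
  Order the arguments:  c + c + c + h(d, c, d) + h(d, d, d)
  Put back:  h(h(h(c + c + c + c + d + d + d, c + d + h(c, d, d) + h(d, c, d), h(c + c, c + d + d, d + d + d + d)), h(h(c, c, c) + h(d, c, d), h(c + d + d, d + d + d, c + d + d + d), h(c + d + d + d, c + d + d, c + d + d + d)), h(c + c + c + h(d, c, d) + h(d, d, d), c, c)), d, d)
Right:  h(h(h(d + c + c + d + c + (c + d), ((h(c, d, d) + c) + h(d, c, d)) + d, h(c + c, d + (d + c), (d + (d + d)) + d)), h(h(c, c, c) + h(d, c, d), h(d + (c + d), d + (d + d), c + d + d + d), h((d + d) + (c + d), c + d + d, d + c + d + d)), h(h(d, c, d) + c + c + c + h(d, d, d), c, c)), d, d)
  Descend into:  ((h(c, d, d) + c) + h(d, c, d)) + d
  Merge nested applications:  h(c, d, d) + c + h(d, c, d) + d
  Order the arguments:  c + d + h(c, d, d) + h(d, c, d)
  Put back:  h(h(h(c + c + c + c + d + d + d, c + d + h(c, d, d) + h(d, c, d), h(c + c, c + d + d, d + d + d + d)), h(h(c, c, c) + h(d, c, d), h(c + d + d, d + d + d, c + d + d + d), h(c + d + d + d, c + d + d, c + d + d + d)), h(c + c + c + h(d, c, d) + h(d, d, d), c, c)), d, d)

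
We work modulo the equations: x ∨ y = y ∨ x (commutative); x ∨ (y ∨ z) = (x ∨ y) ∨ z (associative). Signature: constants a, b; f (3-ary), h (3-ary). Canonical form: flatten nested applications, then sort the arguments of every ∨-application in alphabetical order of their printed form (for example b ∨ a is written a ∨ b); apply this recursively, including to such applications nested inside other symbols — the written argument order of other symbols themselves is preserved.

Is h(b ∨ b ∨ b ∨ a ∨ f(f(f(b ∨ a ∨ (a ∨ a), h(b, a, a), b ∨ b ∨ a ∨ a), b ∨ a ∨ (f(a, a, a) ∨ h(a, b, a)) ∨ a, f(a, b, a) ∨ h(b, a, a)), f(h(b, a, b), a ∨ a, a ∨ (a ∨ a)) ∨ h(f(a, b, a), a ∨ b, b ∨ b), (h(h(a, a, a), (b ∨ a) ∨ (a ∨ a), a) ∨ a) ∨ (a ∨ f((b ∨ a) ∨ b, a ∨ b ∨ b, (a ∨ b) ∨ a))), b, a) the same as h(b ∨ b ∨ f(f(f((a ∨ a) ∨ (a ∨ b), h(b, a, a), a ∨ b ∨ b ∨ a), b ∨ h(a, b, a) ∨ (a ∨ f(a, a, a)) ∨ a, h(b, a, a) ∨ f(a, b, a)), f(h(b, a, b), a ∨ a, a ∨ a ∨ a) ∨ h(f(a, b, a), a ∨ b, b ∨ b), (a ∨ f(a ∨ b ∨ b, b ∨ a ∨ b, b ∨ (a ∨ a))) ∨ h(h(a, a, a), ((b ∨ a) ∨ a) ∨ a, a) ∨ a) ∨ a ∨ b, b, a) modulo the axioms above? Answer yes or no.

Answer: yes — both canonical forms are h(a ∨ b ∨ b ∨ b ∨ f(f(f(a ∨ a ∨ a ∨ b, h(b, a, a), a ∨ a ∨ b ∨ b), a ∨ a ∨ b ∨ f(a, a, a) ∨ h(a, b, a), f(a, b, a) ∨ h(b, a, a)), f(h(b, a, b), a ∨ a, a ∨ a ∨ a) ∨ h(f(a, b, a), a ∨ b, b ∨ b), a ∨ a ∨ f(a ∨ b ∨ b, a ∨ b ∨ b, a ∨ a ∨ b) ∨ h(h(a, a, a), a ∨ a ∨ a ∨ b, a)), b, a)

Derivation:
Left:  h(b ∨ b ∨ b ∨ a ∨ f(f(f(b ∨ a ∨ (a ∨ a), h(b, a, a), b ∨ b ∨ a ∨ a), b ∨ a ∨ (f(a, a, a) ∨ h(a, b, a)) ∨ a, f(a, b, a) ∨ h(b, a, a)), f(h(b, a, b), a ∨ a, a ∨ (a ∨ a)) ∨ h(f(a, b, a), a ∨ b, b ∨ b), (h(h(a, a, a), (b ∨ a) ∨ (a ∨ a), a) ∨ a) ∨ (a ∨ f((b ∨ a) ∨ b, a ∨ b ∨ b, (a ∨ b) ∨ a))), b, a)
  Descend into:  b ∨ b ∨ b ∨ a ∨ f(f(f(b ∨ a ∨ (a ∨ a), h(b, a, a), b ∨ b ∨ a ∨ a), b ∨ a ∨ (f(a, a, a) ∨ h(a, b, a)) ∨ a, f(a, b, a) ∨ h(b, a, a)), f(h(b, a, b), a ∨ a, a ∨ (a ∨ a)) ∨ h(f(a, b, a), a ∨ b, b ∨ b), (h(h(a, a, a), (b ∨ a) ∨ (a ∨ a), a) ∨ a) ∨ (a ∨ f((b ∨ a) ∨ b, a ∨ b ∨ b, (a ∨ b) ∨ a)))
  Inside:  f(f(f(b ∨ a ∨ (a ∨ a), h(b, a, a), b ∨ b ∨ a ∨ a), b ∨ a ∨ (f(a, a, a) ∨ h(a, b, a)) ∨ a, f(a, b, a) ∨ h(b, a, a)), f(h(b, a, b), a ∨ a, a ∨ (a ∨ a)) ∨ h(f(a, b, a), a ∨ b, b ∨ b), (h(h(a, a, a), (b ∨ a) ∨ (a ∨ a), a) ∨ a) ∨ (a ∨ f((b ∨ a) ∨ b, a ∨ b ∨ b, (a ∨ b) ∨ a)))  →  f(f(f(a ∨ a ∨ a ∨ b, h(b, a, a), a ∨ a ∨ b ∨ b), a ∨ a ∨ b ∨ f(a, a, a) ∨ h(a, b, a), f(a, b, a) ∨ h(b, a, a)), f(h(b, a, b), a ∨ a, a ∨ a ∨ a) ∨ h(f(a, b, a), a ∨ b, b ∨ b), a ∨ a ∨ f(a ∨ b ∨ b, a ∨ b ∨ b, a ∨ a ∨ b) ∨ h(h(a, a, a), a ∨ a ∨ a ∨ b, a))
  Sort arguments:  a ∨ b ∨ b ∨ b ∨ f(f(f(a ∨ a ∨ a ∨ b, h(b, a, a), a ∨ a ∨ b ∨ b), a ∨ a ∨ b ∨ f(a, a, a) ∨ h(a, b, a), f(a, b, a) ∨ h(b, a, a)), f(h(b, a, b), a ∨ a, a ∨ a ∨ a) ∨ h(f(a, b, a), a ∨ b, b ∨ b), a ∨ a ∨ f(a ∨ b ∨ b, a ∨ b ∨ b, a ∨ a ∨ b) ∨ h(h(a, a, a), a ∨ a ∨ a ∨ b, a))
  Rebuild:  h(a ∨ b ∨ b ∨ b ∨ f(f(f(a ∨ a ∨ a ∨ b, h(b, a, a), a ∨ a ∨ b ∨ b), a ∨ a ∨ b ∨ f(a, a, a) ∨ h(a, b, a), f(a, b, a) ∨ h(b, a, a)), f(h(b, a, b), a ∨ a, a ∨ a ∨ a) ∨ h(f(a, b, a), a ∨ b, b ∨ b), a ∨ a ∨ f(a ∨ b ∨ b, a ∨ b ∨ b, a ∨ a ∨ b) ∨ h(h(a, a, a), a ∨ a ∨ a ∨ b, a)), b, a)
Right:  h(b ∨ b ∨ f(f(f((a ∨ a) ∨ (a ∨ b), h(b, a, a), a ∨ b ∨ b ∨ a), b ∨ h(a, b, a) ∨ (a ∨ f(a, a, a)) ∨ a, h(b, a, a) ∨ f(a, b, a)), f(h(b, a, b), a ∨ a, a ∨ a ∨ a) ∨ h(f(a, b, a), a ∨ b, b ∨ b), (a ∨ f(a ∨ b ∨ b, b ∨ a ∨ b, b ∨ (a ∨ a))) ∨ h(h(a, a, a), ((b ∨ a) ∨ a) ∨ a, a) ∨ a) ∨ a ∨ b, b, a)
  Work inside:  b ∨ b ∨ f(f(f((a ∨ a) ∨ (a ∨ b), h(b, a, a), a ∨ b ∨ b ∨ a), b ∨ h(a, b, a) ∨ (a ∨ f(a, a, a)) ∨ a, h(b, a, a) ∨ f(a, b, a)), f(h(b, a, b), a ∨ a, a ∨ a ∨ a) ∨ h(f(a, b, a), a ∨ b, b ∨ b), (a ∨ f(a ∨ b ∨ b, b ∨ a ∨ b, b ∨ (a ∨ a))) ∨ h(h(a, a, a), ((b ∨ a) ∨ a) ∨ a, a) ∨ a) ∨ a ∨ b
  Inside:  f(f(f((a ∨ a) ∨ (a ∨ b), h(b, a, a), a ∨ b ∨ b ∨ a), b ∨ h(a, b, a) ∨ (a ∨ f(a, a, a)) ∨ a, h(b, a, a) ∨ f(a, b, a)), f(h(b, a, b), a ∨ a, a ∨ a ∨ a) ∨ h(f(a, b, a), a ∨ b, b ∨ b), (a ∨ f(a ∨ b ∨ b, b ∨ a ∨ b, b ∨ (a ∨ a))) ∨ h(h(a, a, a), ((b ∨ a) ∨ a) ∨ a, a) ∨ a)  →  f(f(f(a ∨ a ∨ a ∨ b, h(b, a, a), a ∨ a ∨ b ∨ b), a ∨ a ∨ b ∨ f(a, a, a) ∨ h(a, b, a), f(a, b, a) ∨ h(b, a, a)), f(h(b, a, b), a ∨ a, a ∨ a ∨ a) ∨ h(f(a, b, a), a ∨ b, b ∨ b), a ∨ a ∨ f(a ∨ b ∨ b, a ∨ b ∨ b, a ∨ a ∨ b) ∨ h(h(a, a, a), a ∨ a ∨ a ∨ b, a))
  Sort arguments:  a ∨ b ∨ b ∨ b ∨ f(f(f(a ∨ a ∨ a ∨ b, h(b, a, a), a ∨ a ∨ b ∨ b), a ∨ a ∨ b ∨ f(a, a, a) ∨ h(a, b, a), f(a, b, a) ∨ h(b, a, a)), f(h(b, a, b), a ∨ a, a ∨ a ∨ a) ∨ h(f(a, b, a), a ∨ b, b ∨ b), a ∨ a ∨ f(a ∨ b ∨ b, a ∨ b ∨ b, a ∨ a ∨ b) ∨ h(h(a, a, a), a ∨ a ∨ a ∨ b, a))
  Rebuild:  h(a ∨ b ∨ b ∨ b ∨ f(f(f(a ∨ a ∨ a ∨ b, h(b, a, a), a ∨ a ∨ b ∨ b), a ∨ a ∨ b ∨ f(a, a, a) ∨ h(a, b, a), f(a, b, a) ∨ h(b, a, a)), f(h(b, a, b), a ∨ a, a ∨ a ∨ a) ∨ h(f(a, b, a), a ∨ b, b ∨ b), a ∨ a ∨ f(a ∨ b ∨ b, a ∨ b ∨ b, a ∨ a ∨ b) ∨ h(h(a, a, a), a ∨ a ∨ a ∨ b, a)), b, a)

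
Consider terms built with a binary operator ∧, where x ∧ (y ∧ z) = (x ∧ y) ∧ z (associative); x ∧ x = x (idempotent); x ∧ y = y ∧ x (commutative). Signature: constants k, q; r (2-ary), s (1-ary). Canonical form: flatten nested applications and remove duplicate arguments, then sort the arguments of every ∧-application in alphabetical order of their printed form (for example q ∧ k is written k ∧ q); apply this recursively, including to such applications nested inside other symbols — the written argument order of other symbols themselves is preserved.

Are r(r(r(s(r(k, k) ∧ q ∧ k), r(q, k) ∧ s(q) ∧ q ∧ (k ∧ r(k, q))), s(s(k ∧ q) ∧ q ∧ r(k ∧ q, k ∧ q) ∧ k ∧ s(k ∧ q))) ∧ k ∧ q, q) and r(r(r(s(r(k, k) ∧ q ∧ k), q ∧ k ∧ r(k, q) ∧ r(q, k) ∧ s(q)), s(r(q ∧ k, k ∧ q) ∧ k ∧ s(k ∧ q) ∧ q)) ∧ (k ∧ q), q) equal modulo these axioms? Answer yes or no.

Left:  r(r(r(s(r(k, k) ∧ q ∧ k), r(q, k) ∧ s(q) ∧ q ∧ (k ∧ r(k, q))), s(s(k ∧ q) ∧ q ∧ r(k ∧ q, k ∧ q) ∧ k ∧ s(k ∧ q))) ∧ k ∧ q, q)
  Work inside:  r(r(s(r(k, k) ∧ q ∧ k), r(q, k) ∧ s(q) ∧ q ∧ (k ∧ r(k, q))), s(s(k ∧ q) ∧ q ∧ r(k ∧ q, k ∧ q) ∧ k ∧ s(k ∧ q))) ∧ k ∧ q
  Inside:  r(r(s(r(k, k) ∧ q ∧ k), r(q, k) ∧ s(q) ∧ q ∧ (k ∧ r(k, q))), s(s(k ∧ q) ∧ q ∧ r(k ∧ q, k ∧ q) ∧ k ∧ s(k ∧ q)))  →  r(r(s(k ∧ q ∧ r(k, k)), k ∧ q ∧ r(k, q) ∧ r(q, k) ∧ s(q)), s(k ∧ q ∧ r(k ∧ q, k ∧ q) ∧ s(k ∧ q)))
  Sort arguments:  k ∧ q ∧ r(r(s(k ∧ q ∧ r(k, k)), k ∧ q ∧ r(k, q) ∧ r(q, k) ∧ s(q)), s(k ∧ q ∧ r(k ∧ q, k ∧ q) ∧ s(k ∧ q)))
  Rebuild:  r(k ∧ q ∧ r(r(s(k ∧ q ∧ r(k, k)), k ∧ q ∧ r(k, q) ∧ r(q, k) ∧ s(q)), s(k ∧ q ∧ r(k ∧ q, k ∧ q) ∧ s(k ∧ q))), q)
Right:  r(r(r(s(r(k, k) ∧ q ∧ k), q ∧ k ∧ r(k, q) ∧ r(q, k) ∧ s(q)), s(r(q ∧ k, k ∧ q) ∧ k ∧ s(k ∧ q) ∧ q)) ∧ (k ∧ q), q)
  Work inside:  r(r(s(r(k, k) ∧ q ∧ k), q ∧ k ∧ r(k, q) ∧ r(q, k) ∧ s(q)), s(r(q ∧ k, k ∧ q) ∧ k ∧ s(k ∧ q) ∧ q)) ∧ (k ∧ q)
  Flatten:  r(r(s(r(k, k) ∧ q ∧ k), q ∧ k ∧ r(k, q) ∧ r(q, k) ∧ s(q)), s(r(q ∧ k, k ∧ q) ∧ k ∧ s(k ∧ q) ∧ q)) ∧ k ∧ q
  Inside:  r(r(s(r(k, k) ∧ q ∧ k), q ∧ k ∧ r(k, q) ∧ r(q, k) ∧ s(q)), s(r(q ∧ k, k ∧ q) ∧ k ∧ s(k ∧ q) ∧ q))  →  r(r(s(k ∧ q ∧ r(k, k)), k ∧ q ∧ r(k, q) ∧ r(q, k) ∧ s(q)), s(k ∧ q ∧ r(k ∧ q, k ∧ q) ∧ s(k ∧ q)))
  Order the arguments:  k ∧ q ∧ r(r(s(k ∧ q ∧ r(k, k)), k ∧ q ∧ r(k, q) ∧ r(q, k) ∧ s(q)), s(k ∧ q ∧ r(k ∧ q, k ∧ q) ∧ s(k ∧ q)))
  Rebuild:  r(k ∧ q ∧ r(r(s(k ∧ q ∧ r(k, k)), k ∧ q ∧ r(k, q) ∧ r(q, k) ∧ s(q)), s(k ∧ q ∧ r(k ∧ q, k ∧ q) ∧ s(k ∧ q))), q)

Answer: yes — both canonical forms are r(k ∧ q ∧ r(r(s(k ∧ q ∧ r(k, k)), k ∧ q ∧ r(k, q) ∧ r(q, k) ∧ s(q)), s(k ∧ q ∧ r(k ∧ q, k ∧ q) ∧ s(k ∧ q))), q)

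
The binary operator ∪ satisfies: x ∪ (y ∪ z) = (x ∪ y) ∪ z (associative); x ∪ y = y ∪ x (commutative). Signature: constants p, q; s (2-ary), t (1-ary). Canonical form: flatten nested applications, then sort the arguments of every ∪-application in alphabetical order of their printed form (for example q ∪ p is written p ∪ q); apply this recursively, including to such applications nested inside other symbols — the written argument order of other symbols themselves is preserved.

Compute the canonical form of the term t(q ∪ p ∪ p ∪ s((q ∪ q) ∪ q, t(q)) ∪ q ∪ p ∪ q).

Answer: t(p ∪ p ∪ p ∪ q ∪ q ∪ q ∪ s(q ∪ q ∪ q, t(q)))

Derivation:
Descend into:  q ∪ p ∪ p ∪ s((q ∪ q) ∪ q, t(q)) ∪ q ∪ p ∪ q
Simplify inside:  s((q ∪ q) ∪ q, t(q))  →  s(q ∪ q ∪ q, t(q))
Order the arguments:  p ∪ p ∪ p ∪ q ∪ q ∪ q ∪ s(q ∪ q ∪ q, t(q))
Rebuild:  t(p ∪ p ∪ p ∪ q ∪ q ∪ q ∪ s(q ∪ q ∪ q, t(q)))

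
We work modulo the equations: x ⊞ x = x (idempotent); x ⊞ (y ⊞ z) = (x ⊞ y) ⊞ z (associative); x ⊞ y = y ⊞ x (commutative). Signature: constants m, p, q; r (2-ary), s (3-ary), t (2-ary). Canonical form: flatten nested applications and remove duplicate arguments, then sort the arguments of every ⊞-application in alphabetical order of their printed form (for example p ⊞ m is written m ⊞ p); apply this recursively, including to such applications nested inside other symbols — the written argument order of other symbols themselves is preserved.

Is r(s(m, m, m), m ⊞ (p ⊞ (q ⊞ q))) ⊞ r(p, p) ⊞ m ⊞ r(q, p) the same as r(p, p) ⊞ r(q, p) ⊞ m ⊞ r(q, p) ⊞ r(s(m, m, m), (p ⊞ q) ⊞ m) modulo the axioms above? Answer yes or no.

Left:  r(s(m, m, m), m ⊞ (p ⊞ (q ⊞ q))) ⊞ r(p, p) ⊞ m ⊞ r(q, p)
  Inside:  r(s(m, m, m), m ⊞ (p ⊞ (q ⊞ q)))  →  r(s(m, m, m), m ⊞ p ⊞ q)
  Sort:  m ⊞ r(p, p) ⊞ r(q, p) ⊞ r(s(m, m, m), m ⊞ p ⊞ q)
Right:  r(p, p) ⊞ r(q, p) ⊞ m ⊞ r(q, p) ⊞ r(s(m, m, m), (p ⊞ q) ⊞ m)
  Inside:  r(s(m, m, m), (p ⊞ q) ⊞ m)  →  r(s(m, m, m), m ⊞ p ⊞ q)
  Idempotence:  drop duplicate r(q, p)
  Sort:  m ⊞ r(p, p) ⊞ r(q, p) ⊞ r(s(m, m, m), m ⊞ p ⊞ q)

Answer: yes — both canonical forms are m ⊞ r(p, p) ⊞ r(q, p) ⊞ r(s(m, m, m), m ⊞ p ⊞ q)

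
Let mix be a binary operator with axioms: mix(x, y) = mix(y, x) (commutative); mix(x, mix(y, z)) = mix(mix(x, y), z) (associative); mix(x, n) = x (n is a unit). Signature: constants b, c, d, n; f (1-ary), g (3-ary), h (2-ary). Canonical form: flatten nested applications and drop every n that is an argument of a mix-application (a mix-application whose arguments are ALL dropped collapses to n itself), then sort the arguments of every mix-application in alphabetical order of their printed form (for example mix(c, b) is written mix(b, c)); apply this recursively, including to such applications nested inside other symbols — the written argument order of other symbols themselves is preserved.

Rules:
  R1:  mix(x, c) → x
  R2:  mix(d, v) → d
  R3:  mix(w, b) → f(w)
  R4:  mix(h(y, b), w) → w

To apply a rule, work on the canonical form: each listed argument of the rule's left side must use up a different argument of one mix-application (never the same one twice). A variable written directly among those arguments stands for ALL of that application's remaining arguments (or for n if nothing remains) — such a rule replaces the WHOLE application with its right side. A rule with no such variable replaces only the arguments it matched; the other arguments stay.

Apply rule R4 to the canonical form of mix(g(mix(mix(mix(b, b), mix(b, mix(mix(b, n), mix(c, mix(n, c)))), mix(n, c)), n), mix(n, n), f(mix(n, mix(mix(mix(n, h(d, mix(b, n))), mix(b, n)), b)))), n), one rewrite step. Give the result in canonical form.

Canonical form:  g(mix(b, b, b, b, c, c, c), n, f(mix(b, b, h(d, b))))
Match R4:  consume h(d, b);  w := mix(b, b), y := d
The variable takes the whole remainder — replace the entire application.
Giving:  g(mix(b, b, b, b, c, c, c), n, f(mix(b, b)))

Answer: g(mix(b, b, b, b, c, c, c), n, f(mix(b, b)))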